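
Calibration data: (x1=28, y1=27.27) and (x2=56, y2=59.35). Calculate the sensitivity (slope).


slope = (y2 - y1) / (x2 - x1)
= (59.35 - 27.27) / (56 - 28)
= 32.0800 / 28
= 1.1457

1.1457


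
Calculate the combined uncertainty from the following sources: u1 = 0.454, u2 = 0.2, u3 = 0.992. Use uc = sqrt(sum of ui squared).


uc = sqrt(0.454^2 + 0.2^2 + 0.992^2)
uc = sqrt(1.23018)
uc = 1.1091

1.1091


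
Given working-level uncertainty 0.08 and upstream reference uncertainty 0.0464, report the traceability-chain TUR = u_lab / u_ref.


TUR = u_lab / u_ref
= 0.08 / 0.0464
= 1.7241

1.7241


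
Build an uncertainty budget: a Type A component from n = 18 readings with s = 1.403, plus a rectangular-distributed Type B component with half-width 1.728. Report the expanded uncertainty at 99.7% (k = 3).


u_A = s / sqrt(n) = 1.403 / sqrt(18) = 0.33069027
u_B = half_width / sqrt(3) = 1.728 / sqrt(3) = 0.99766127
uc = sqrt(u_A^2 + u_B^2) = sqrt(0.33069027^2 + 0.99766127^2) = 1.0510395
U = k * uc = 3 * 1.0510395
U = 3.1531

3.1531


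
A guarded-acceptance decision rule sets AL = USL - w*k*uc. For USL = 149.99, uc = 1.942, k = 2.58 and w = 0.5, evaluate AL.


U = k * uc = 2.58 * 1.942 = 5.01036
guard band g = w * U = 0.5 * 5.01036 = 2.50518
AL = USL - g = 149.99 - 2.50518
AL = 147.4848

147.4848


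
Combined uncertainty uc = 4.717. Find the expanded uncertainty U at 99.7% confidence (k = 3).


U = k * uc
U = 3 * 4.717
U = 14.1510

14.1510


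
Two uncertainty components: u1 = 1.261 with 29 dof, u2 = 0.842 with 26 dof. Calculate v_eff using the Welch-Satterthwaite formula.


uc = sqrt(u1^2 + u2^2) = sqrt(1.261^2 + 0.842^2) = 1.5162734
v_eff = uc^4 / (u1^4/v1 + u2^4/v2)
= 1.5162734^4 / (1.261^4/29 + 0.842^4/26)
= 5.2857919 / 0.10652105
v_eff = 49.6220

49.6220


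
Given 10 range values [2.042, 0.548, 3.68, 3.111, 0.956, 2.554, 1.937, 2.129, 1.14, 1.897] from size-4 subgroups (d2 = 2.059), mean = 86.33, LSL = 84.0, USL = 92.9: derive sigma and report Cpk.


R_bar = (2.042 + 0.548 + 3.68 + 3.111 + 0.956 + 2.554 + 1.937 + 2.129 + 1.14 + 1.897) / 10 = 1.9994
sigma = R_bar / d2 = 1.9994 / 2.059 = 0.97105391
Cp = (USL - LSL)/(6*sigma) = (92.9 - 84.0)/(6*0.97105391) = 1.5275
Cpu = (92.9 - 86.33)/(3*0.97105391) = 2.2553
Cpl = (86.33 - 84.0)/(3*0.97105391) = 0.7998
Cpk = min(Cpu, Cpl) = 0.7998

0.7998


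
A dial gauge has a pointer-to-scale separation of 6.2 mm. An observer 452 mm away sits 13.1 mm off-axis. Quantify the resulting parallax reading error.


error = h * offset / d
= 6.2 * 13.1 / 452
= 0.1797

0.1797


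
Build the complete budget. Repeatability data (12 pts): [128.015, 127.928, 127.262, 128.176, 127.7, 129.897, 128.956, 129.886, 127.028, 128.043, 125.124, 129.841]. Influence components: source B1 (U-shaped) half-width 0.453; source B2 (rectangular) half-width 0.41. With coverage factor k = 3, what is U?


mean = (128.015 + 127.928 + 127.262 + 128.176 + 127.7 + 129.897 + 128.956 + 129.886 + 127.028 + 128.043 + 125.124 + 129.841) / 12 = 128.1546667
s = sqrt(sum((x - mean)^2)/(n-1)) = 1.3836972
u_A = s / sqrt(n) = 1.3836972 / sqrt(12) = 0.39943898
u_B1 = 0.453 / sqrt(2) = 0.32031937
u_B2 = 0.41 / sqrt(3) = 0.23671361
uc = sqrt(0.39943898^2 + 0.32031937^2 + 0.23671361^2) = 0.56408273
U = k * uc = 3 * 0.56408273
U = 1.6922

1.6922


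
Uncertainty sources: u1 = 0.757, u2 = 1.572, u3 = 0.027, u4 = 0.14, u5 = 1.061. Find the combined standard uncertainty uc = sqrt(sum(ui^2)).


uc = sqrt(0.757^2 + 1.572^2 + 0.027^2 + 0.14^2 + 1.061^2)
uc = sqrt(4.190283)
uc = 2.0470

2.0470


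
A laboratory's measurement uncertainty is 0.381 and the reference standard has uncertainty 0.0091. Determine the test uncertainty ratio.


TUR = u_lab / u_ref
= 0.381 / 0.0091
= 41.8681

41.8681


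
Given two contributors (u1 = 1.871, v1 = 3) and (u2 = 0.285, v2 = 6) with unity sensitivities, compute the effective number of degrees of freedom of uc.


uc = sqrt(u1^2 + u2^2) = sqrt(1.871^2 + 0.285^2) = 1.8925818
v_eff = uc^4 / (u1^4/v1 + u2^4/v2)
= 1.8925818^4 / (1.871^4/3 + 0.285^4/6)
= 12.829763 / 4.0859287
v_eff = 3.1400

3.1400


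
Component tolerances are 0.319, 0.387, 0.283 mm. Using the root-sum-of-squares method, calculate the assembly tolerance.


RSS = sqrt(0.319^2 + 0.387^2 + 0.283^2)
= sqrt(0.331619)
= 0.5759

0.5759


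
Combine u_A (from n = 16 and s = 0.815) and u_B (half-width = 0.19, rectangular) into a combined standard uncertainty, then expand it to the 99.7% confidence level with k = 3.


u_A = s / sqrt(n) = 0.815 / sqrt(16) = 0.20375
u_B = half_width / sqrt(3) = 0.19 / sqrt(3) = 0.10969655
uc = sqrt(u_A^2 + u_B^2) = sqrt(0.20375^2 + 0.10969655^2) = 0.2314031
U = k * uc = 3 * 0.2314031
U = 0.6942

0.6942


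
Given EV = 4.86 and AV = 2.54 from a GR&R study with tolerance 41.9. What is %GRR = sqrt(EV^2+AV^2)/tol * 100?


GRR = sqrt(EV^2 + AV^2) = sqrt(4.86^2 + 2.54^2) = 5.4837214
%GRR = GRR / tol * 100 = 5.4837214 / 41.9 * 100
%GRR = 13.0876

13.0876


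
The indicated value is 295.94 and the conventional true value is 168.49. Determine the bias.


Systematic error = measured - true
= 295.94 - 168.49
= 127.4500

127.4500


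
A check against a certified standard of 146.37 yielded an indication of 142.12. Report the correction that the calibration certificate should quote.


Correction = standard - reading
= 146.37 - 142.12
= 4.2500

4.2500


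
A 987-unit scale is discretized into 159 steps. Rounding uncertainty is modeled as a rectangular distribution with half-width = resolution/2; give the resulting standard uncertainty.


resolution = range / divisions
resolution = 987 / 159 = 6.2075472
u_res = resolution / (2*sqrt(3))
u_res = 6.2075472 / 3.4641016
u_res = 1.7920

1.7920


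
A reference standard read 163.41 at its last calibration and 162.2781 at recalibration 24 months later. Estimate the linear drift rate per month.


rate = (v2 - v1) / months
= (162.2781 - 163.41) / 24
= -1.1319 / 24
= -0.0472

-0.0472


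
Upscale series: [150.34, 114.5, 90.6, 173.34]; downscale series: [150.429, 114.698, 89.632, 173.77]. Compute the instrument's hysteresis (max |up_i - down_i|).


|150.34 - 150.429| = 0.0890
|114.5 - 114.698| = 0.1980
|90.6 - 89.632| = 0.9680
|173.34 - 173.77| = 0.4300
hysteresis = max(diffs) = 0.9680

0.9680


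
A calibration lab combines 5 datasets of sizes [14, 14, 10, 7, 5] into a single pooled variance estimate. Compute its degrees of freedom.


nu = sum_i (n_i - 1)
nu = ((14 - 1) + (14 - 1) + (10 - 1) + (7 - 1) + (5 - 1))
nu = 13 + 13 + 9 + 6 + 4
nu = 45

45


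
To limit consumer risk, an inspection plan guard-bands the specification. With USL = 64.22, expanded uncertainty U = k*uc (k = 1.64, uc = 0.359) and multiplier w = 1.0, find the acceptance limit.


U = k * uc = 1.64 * 0.359 = 0.58876
guard band g = w * U = 1.0 * 0.58876 = 0.58876
AL = USL - g = 64.22 - 0.58876
AL = 63.6312

63.6312


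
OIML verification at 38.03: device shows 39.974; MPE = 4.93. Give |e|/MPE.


e = indication - reference = 39.974 - 38.03 = 1.9440
|e| = 1.9440
ratio = |e| / MPE = 1.9440 / 4.93
ratio = 0.3943

0.3943


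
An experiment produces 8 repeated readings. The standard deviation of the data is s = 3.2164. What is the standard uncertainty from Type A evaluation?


u_A = s / sqrt(n)
u_A = 3.2164 / sqrt(8)
u_A = 3.2164 / 2.8284271
u_A = 1.1372

1.1372


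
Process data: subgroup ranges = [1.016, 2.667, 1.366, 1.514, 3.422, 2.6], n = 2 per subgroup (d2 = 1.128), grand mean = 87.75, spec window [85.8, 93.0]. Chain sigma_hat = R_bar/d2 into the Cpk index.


R_bar = (1.016 + 2.667 + 1.366 + 1.514 + 3.422 + 2.6) / 6 = 2.0975
sigma = R_bar / d2 = 2.0975 / 1.128 = 1.8594858
Cp = (USL - LSL)/(6*sigma) = (93.0 - 85.8)/(6*1.8594858) = 0.6453
Cpu = (93.0 - 87.75)/(3*1.8594858) = 0.9411
Cpl = (87.75 - 85.8)/(3*1.8594858) = 0.3496
Cpk = min(Cpu, Cpl) = 0.3496

0.3496


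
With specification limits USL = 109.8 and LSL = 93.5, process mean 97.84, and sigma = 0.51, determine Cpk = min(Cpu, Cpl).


Cpu = (USL - mean) / (3*sigma) = (109.8 - 97.84) / (3*0.51) = 7.8170
Cpl = (mean - LSL) / (3*sigma) = (97.84 - 93.5) / (3*0.51) = 2.8366
Cpk = min(Cpu, Cpl) = 2.8366

2.8366


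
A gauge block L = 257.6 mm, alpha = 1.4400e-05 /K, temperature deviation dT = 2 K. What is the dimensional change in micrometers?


dL = L * alpha * dT
= 257.6 * 1.4400e-05 * 2
= 0.0074189 mm
dL_um = 0.0074189 * 1000 = 7.4189 um

7.4189


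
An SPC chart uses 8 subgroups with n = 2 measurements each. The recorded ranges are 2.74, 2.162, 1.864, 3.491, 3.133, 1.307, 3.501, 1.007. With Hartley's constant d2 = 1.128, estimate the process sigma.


R_bar = (2.74 + 2.162 + 1.864 + 3.491 + 3.133 + 1.307 + 3.501 + 1.007) / 8
R_bar = 19.205 / 8 = 2.400625
sigma_hat = R_bar / d2 = 2.400625 / 1.128 = 2.1282

2.1282


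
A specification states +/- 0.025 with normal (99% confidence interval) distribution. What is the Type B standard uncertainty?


u_B = half_width / 2.576
u_B = 0.025 / 2.576
u_B = 0.0097

0.0097


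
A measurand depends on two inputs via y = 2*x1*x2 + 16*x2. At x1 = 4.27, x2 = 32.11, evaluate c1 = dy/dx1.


y = 2*x1*x2 + 16*x2
dy/dx1 = 2*x2
Evaluate at x2 = 32.11: c1 = 2 * 32.11
c1 = 64.2200

64.2200


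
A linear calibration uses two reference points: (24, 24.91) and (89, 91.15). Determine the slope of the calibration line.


slope = (y2 - y1) / (x2 - x1)
= (91.15 - 24.91) / (89 - 24)
= 66.2400 / 65
= 1.0191

1.0191


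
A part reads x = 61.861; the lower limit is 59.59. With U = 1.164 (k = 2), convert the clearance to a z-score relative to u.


u = U / k = 1.164 / 2 = 0.582
margin = |LSL - x| = |59.59 - 61.861| = 2.271
z = margin / u = 2.271 / 0.582
z = 3.9021

3.9021


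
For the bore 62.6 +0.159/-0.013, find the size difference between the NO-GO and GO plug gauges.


GO = nominal - lower_tol (smallest hole = maximum material condition)
GO = 62.6 - 0.013 = 62.587
NO-GO = nominal + upper_tol (largest hole = least material condition)
NO-GO = 62.6 + 0.159 = 62.759
spread = NO-GO - GO = 62.759 - 62.587 = 0.1720

0.1720


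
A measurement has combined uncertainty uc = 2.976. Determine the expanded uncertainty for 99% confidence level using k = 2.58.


U = k * uc
U = 2.58 * 2.976
U = 7.6781

7.6781


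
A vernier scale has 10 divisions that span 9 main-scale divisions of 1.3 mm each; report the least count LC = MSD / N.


LC = MSD / n_div
= 1.3 / 10
= 0.1300

0.1300


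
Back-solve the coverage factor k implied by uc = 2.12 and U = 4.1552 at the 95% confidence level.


k = U / uc
k = 4.1552 / 2.12
k = 1.96

1.96


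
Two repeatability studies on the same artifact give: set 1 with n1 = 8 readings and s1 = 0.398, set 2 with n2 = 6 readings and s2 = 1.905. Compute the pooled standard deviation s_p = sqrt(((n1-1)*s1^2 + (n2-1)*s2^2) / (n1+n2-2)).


s_p = sqrt(((n1-1)*s1^2 + (n2-1)*s2^2) / (n1+n2-2))
numerator = (8-1)*0.398^2 + (6-1)*1.905^2 = 1.108828 + 18.145125 = 19.253953
denominator = 8 + 6 - 2 = 12
s_p^2 = 19.253953 / 12 = 1.6044961
s_p = sqrt(1.6044961) = 1.2667

1.2667


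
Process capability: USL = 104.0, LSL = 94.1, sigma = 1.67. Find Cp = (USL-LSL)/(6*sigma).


Cp = (USL - LSL) / (6 * sigma)
= (104.0 - 94.1) / (6 * 1.67)
= 9.9000 / 10.0200
= 0.9880

0.9880


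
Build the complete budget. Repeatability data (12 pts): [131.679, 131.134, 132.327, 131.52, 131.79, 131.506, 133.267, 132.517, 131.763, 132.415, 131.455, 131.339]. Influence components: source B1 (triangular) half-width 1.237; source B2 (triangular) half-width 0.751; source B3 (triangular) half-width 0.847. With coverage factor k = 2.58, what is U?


mean = (131.679 + 131.134 + 132.327 + 131.52 + 131.79 + 131.506 + 133.267 + 132.517 + 131.763 + 132.415 + 131.455 + 131.339) / 12 = 131.8926667
s = sqrt(sum((x - mean)^2)/(n-1)) = 0.61608254
u_A = s / sqrt(n) = 0.61608254 / sqrt(12) = 0.17784771
u_B1 = 1.237 / sqrt(6) = 0.50500314
u_B2 = 0.751 / sqrt(6) = 0.30659447
u_B3 = 0.847 / sqrt(6) = 0.3457863
uc = sqrt(0.17784771^2 + 0.50500314^2 + 0.30659447^2 + 0.3457863^2) = 0.70726679
U = k * uc = 2.58 * 0.70726679
U = 1.8247

1.8247


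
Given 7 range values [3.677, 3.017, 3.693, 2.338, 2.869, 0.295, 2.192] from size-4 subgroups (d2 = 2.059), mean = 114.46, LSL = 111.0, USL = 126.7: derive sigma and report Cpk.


R_bar = (3.677 + 3.017 + 3.693 + 2.338 + 2.869 + 0.295 + 2.192) / 7 = 2.583
sigma = R_bar / d2 = 2.583 / 2.059 = 1.2544925
Cp = (USL - LSL)/(6*sigma) = (126.7 - 111.0)/(6*1.2544925) = 2.0858
Cpu = (126.7 - 114.46)/(3*1.2544925) = 3.2523
Cpl = (114.46 - 111.0)/(3*1.2544925) = 0.9194
Cpk = min(Cpu, Cpl) = 0.9194

0.9194


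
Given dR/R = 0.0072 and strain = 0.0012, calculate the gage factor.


GF = (dR/R) / epsilon
= 0.0072 / 0.0012
= 6.0000

6.0000


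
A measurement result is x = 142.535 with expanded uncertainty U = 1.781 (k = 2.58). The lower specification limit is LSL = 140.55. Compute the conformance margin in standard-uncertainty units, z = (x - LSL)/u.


u = U / k = 1.781 / 2.58 = 0.69031008
margin = |LSL - x| = |140.55 - 142.535| = 1.985
z = margin / u = 1.985 / 0.69031008
z = 2.8755

2.8755


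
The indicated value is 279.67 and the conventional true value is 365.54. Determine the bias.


Systematic error = measured - true
= 279.67 - 365.54
= -85.8700

-85.8700


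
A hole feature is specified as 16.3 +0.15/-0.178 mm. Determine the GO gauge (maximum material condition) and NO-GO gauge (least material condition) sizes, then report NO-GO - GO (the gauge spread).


GO = nominal - lower_tol (smallest hole = maximum material condition)
GO = 16.3 - 0.178 = 16.122
NO-GO = nominal + upper_tol (largest hole = least material condition)
NO-GO = 16.3 + 0.15 = 16.45
spread = NO-GO - GO = 16.45 - 16.122 = 0.3280

0.3280


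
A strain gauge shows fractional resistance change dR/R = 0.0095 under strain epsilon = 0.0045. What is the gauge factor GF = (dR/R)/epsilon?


GF = (dR/R) / epsilon
= 0.0095 / 0.0045
= 2.1111

2.1111


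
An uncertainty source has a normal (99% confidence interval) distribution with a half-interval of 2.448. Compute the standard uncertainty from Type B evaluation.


u_B = half_width / 2.576
u_B = 2.448 / 2.576
u_B = 0.9503

0.9503


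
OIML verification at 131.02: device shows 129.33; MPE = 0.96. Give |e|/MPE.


e = indication - reference = 129.33 - 131.02 = -1.6900
|e| = 1.6900
ratio = |e| / MPE = 1.6900 / 0.96
ratio = 1.7604

1.7604


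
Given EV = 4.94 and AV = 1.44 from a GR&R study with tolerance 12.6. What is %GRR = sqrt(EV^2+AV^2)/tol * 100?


GRR = sqrt(EV^2 + AV^2) = sqrt(4.94^2 + 1.44^2) = 5.1456001
%GRR = GRR / tol * 100 = 5.1456001 / 12.6 * 100
%GRR = 40.8381

40.8381


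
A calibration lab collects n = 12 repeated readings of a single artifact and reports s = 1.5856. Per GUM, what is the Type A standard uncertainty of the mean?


u_A = s / sqrt(n)
u_A = 1.5856 / sqrt(12)
u_A = 1.5856 / 3.4641016
u_A = 0.4577

0.4577


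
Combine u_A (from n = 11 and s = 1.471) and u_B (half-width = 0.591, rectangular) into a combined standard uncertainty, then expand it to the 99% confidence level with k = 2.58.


u_A = s / sqrt(n) = 1.471 / sqrt(11) = 0.44352319
u_B = half_width / sqrt(3) = 0.591 / sqrt(3) = 0.34121401
uc = sqrt(u_A^2 + u_B^2) = sqrt(0.44352319^2 + 0.34121401^2) = 0.55958897
U = k * uc = 2.58 * 0.55958897
U = 1.4437

1.4437


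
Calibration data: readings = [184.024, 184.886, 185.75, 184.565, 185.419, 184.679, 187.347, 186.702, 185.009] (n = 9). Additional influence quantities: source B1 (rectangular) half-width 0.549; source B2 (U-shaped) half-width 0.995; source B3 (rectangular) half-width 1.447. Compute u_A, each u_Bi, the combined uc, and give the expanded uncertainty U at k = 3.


mean = (184.024 + 184.886 + 185.75 + 184.565 + 185.419 + 184.679 + 187.347 + 186.702 + 185.009) / 9 = 185.3756667
s = sqrt(sum((x - mean)^2)/(n-1)) = 1.0683553
u_A = s / sqrt(n) = 1.0683553 / sqrt(9) = 0.35611843
u_B1 = 0.549 / sqrt(3) = 0.3169653
u_B2 = 0.995 / sqrt(2) = 0.70357125
u_B3 = 1.447 / sqrt(3) = 0.83542584
uc = sqrt(0.35611843^2 + 0.3169653^2 + 0.70357125^2 + 0.83542584^2) = 1.1917366
U = k * uc = 3 * 1.1917366
U = 3.5752

3.5752


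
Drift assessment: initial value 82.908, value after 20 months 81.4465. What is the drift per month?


rate = (v2 - v1) / months
= (81.4465 - 82.908) / 20
= -1.4615 / 20
= -0.0731

-0.0731


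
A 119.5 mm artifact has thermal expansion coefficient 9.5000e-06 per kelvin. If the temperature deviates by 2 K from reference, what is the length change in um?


dL = L * alpha * dT
= 119.5 * 9.5000e-06 * 2
= 0.0022705 mm
dL_um = 0.0022705 * 1000 = 2.2705 um

2.2705


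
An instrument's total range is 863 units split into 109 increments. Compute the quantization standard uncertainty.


resolution = range / divisions
resolution = 863 / 109 = 7.9174312
u_res = resolution / (2*sqrt(3))
u_res = 7.9174312 / 3.4641016
u_res = 2.2856

2.2856


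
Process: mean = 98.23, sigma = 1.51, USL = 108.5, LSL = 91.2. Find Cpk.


Cpu = (USL - mean) / (3*sigma) = (108.5 - 98.23) / (3*1.51) = 2.2671
Cpl = (mean - LSL) / (3*sigma) = (98.23 - 91.2) / (3*1.51) = 1.5519
Cpk = min(Cpu, Cpl) = 1.5519

1.5519


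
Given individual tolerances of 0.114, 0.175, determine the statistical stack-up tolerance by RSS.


RSS = sqrt(0.114^2 + 0.175^2)
= sqrt(0.043621)
= 0.2089

0.2089


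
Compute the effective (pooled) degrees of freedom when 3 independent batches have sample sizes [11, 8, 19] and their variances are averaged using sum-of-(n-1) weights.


nu = sum_i (n_i - 1)
nu = ((11 - 1) + (8 - 1) + (19 - 1))
nu = 10 + 7 + 18
nu = 35

35


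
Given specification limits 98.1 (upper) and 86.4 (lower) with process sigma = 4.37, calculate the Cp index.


Cp = (USL - LSL) / (6 * sigma)
= (98.1 - 86.4) / (6 * 4.37)
= 11.7000 / 26.2200
= 0.4462

0.4462


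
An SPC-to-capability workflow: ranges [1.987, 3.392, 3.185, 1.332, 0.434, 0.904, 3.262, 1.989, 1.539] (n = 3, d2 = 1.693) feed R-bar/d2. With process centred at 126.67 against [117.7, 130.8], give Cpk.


R_bar = (1.987 + 3.392 + 3.185 + 1.332 + 0.434 + 0.904 + 3.262 + 1.989 + 1.539) / 9 = 2.0026667
sigma = R_bar / d2 = 2.0026667 / 1.693 = 1.18291
Cp = (USL - LSL)/(6*sigma) = (130.8 - 117.7)/(6*1.18291) = 1.8457
Cpu = (130.8 - 126.67)/(3*1.18291) = 1.1638
Cpl = (126.67 - 117.7)/(3*1.18291) = 2.5277
Cpk = min(Cpu, Cpl) = 1.1638

1.1638


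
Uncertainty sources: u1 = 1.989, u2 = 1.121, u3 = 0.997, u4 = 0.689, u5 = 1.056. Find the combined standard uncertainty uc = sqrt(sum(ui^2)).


uc = sqrt(1.989^2 + 1.121^2 + 0.997^2 + 0.689^2 + 1.056^2)
uc = sqrt(7.796628)
uc = 2.7922

2.7922


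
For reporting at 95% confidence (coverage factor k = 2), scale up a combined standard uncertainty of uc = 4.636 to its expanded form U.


U = k * uc
U = 2 * 4.636
U = 9.2720

9.2720


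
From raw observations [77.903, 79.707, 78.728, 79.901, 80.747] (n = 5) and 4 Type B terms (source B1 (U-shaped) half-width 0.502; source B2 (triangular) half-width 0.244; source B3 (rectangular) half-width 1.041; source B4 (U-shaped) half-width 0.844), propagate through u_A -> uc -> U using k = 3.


mean = (77.903 + 79.707 + 78.728 + 79.901 + 80.747) / 5 = 79.3972
s = sqrt(sum((x - mean)^2)/(n-1)) = 1.1013869
u_A = s / sqrt(n) = 1.1013869 / sqrt(5) = 0.4925552
u_B1 = 0.502 / sqrt(2) = 0.3549676
u_B2 = 0.244 / sqrt(6) = 0.099612583
u_B3 = 1.041 / sqrt(3) = 0.60102163
u_B4 = 0.844 / sqrt(2) = 0.59679812
uc = sqrt(0.4925552^2 + 0.3549676^2 + 0.099612583^2 + 0.60102163^2 + 0.59679812^2) = 1.0468669
U = k * uc = 3 * 1.0468669
U = 3.1406

3.1406


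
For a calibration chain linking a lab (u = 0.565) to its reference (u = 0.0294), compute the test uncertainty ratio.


TUR = u_lab / u_ref
= 0.565 / 0.0294
= 19.2177

19.2177


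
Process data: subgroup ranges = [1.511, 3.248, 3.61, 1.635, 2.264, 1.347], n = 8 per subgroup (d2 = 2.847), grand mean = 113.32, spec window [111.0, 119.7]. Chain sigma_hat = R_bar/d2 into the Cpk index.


R_bar = (1.511 + 3.248 + 3.61 + 1.635 + 2.264 + 1.347) / 6 = 2.2691667
sigma = R_bar / d2 = 2.2691667 / 2.847 = 0.79703783
Cp = (USL - LSL)/(6*sigma) = (119.7 - 111.0)/(6*0.79703783) = 1.8192
Cpu = (119.7 - 113.32)/(3*0.79703783) = 2.6682
Cpl = (113.32 - 111.0)/(3*0.79703783) = 0.9703
Cpk = min(Cpu, Cpl) = 0.9703

0.9703


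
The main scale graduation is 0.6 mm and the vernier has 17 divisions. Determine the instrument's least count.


LC = MSD / n_div
= 0.6 / 17
= 0.0353

0.0353


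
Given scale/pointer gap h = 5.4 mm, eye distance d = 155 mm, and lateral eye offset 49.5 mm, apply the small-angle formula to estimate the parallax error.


error = h * offset / d
= 5.4 * 49.5 / 155
= 1.7245

1.7245


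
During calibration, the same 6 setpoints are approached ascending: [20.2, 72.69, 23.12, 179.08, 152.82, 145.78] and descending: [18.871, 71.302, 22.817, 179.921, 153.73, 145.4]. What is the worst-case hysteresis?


|20.2 - 18.871| = 1.3290
|72.69 - 71.302| = 1.3880
|23.12 - 22.817| = 0.3030
|179.08 - 179.921| = 0.8410
|152.82 - 153.73| = 0.9100
|145.78 - 145.4| = 0.3800
hysteresis = max(diffs) = 1.3880

1.3880


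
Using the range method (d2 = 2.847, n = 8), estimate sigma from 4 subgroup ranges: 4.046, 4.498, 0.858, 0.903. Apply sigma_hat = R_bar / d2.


R_bar = (4.046 + 4.498 + 0.858 + 0.903) / 4
R_bar = 10.305 / 4 = 2.57625
sigma_hat = R_bar / d2 = 2.57625 / 2.847 = 0.9049

0.9049


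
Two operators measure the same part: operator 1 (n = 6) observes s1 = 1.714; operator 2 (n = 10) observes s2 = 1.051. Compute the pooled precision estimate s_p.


s_p = sqrt(((n1-1)*s1^2 + (n2-1)*s2^2) / (n1+n2-2))
numerator = (6-1)*1.714^2 + (10-1)*1.051^2 = 14.68898 + 9.941409 = 24.630389
denominator = 6 + 10 - 2 = 14
s_p^2 = 24.630389 / 14 = 1.7593135
s_p = sqrt(1.7593135) = 1.3264

1.3264


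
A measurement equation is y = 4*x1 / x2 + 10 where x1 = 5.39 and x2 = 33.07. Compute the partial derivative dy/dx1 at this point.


y = 4*x1 / x2 + 10
dy/dx1 = 4/x2
Evaluate at x2 = 33.07: c1 = 4 / 33.07
c1 = 0.1210

0.1210


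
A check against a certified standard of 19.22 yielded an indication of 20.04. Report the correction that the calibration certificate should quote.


Correction = standard - reading
= 19.22 - 20.04
= -0.8200

-0.8200


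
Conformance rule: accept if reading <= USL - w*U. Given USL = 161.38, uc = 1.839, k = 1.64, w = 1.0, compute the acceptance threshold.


U = k * uc = 1.64 * 1.839 = 3.01596
guard band g = w * U = 1.0 * 3.01596 = 3.01596
AL = USL - g = 161.38 - 3.01596
AL = 158.3640

158.3640


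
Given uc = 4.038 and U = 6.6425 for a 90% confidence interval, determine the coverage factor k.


k = U / uc
k = 6.6425 / 4.038
k = 1.645

1.645


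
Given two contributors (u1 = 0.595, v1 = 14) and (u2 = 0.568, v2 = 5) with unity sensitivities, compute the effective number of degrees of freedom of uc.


uc = sqrt(u1^2 + u2^2) = sqrt(0.595^2 + 0.568^2) = 0.82258677
v_eff = uc^4 / (u1^4/v1 + u2^4/v2)
= 0.82258677^4 / (0.595^4/14 + 0.568^4/5)
= 0.45785386 / 0.029769656
v_eff = 15.3799

15.3799


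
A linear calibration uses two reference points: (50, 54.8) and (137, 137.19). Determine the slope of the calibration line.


slope = (y2 - y1) / (x2 - x1)
= (137.19 - 54.8) / (137 - 50)
= 82.3900 / 87
= 0.9470

0.9470


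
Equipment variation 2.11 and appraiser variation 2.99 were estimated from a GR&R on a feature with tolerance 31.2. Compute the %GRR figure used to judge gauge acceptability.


GRR = sqrt(EV^2 + AV^2) = sqrt(2.11^2 + 2.99^2) = 3.6595355
%GRR = GRR / tol * 100 = 3.6595355 / 31.2 * 100
%GRR = 11.7293

11.7293


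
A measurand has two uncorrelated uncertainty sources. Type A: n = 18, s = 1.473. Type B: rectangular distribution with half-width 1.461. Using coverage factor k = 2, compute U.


u_A = s / sqrt(n) = 1.473 / sqrt(18) = 0.34718943
u_B = half_width / sqrt(3) = 1.461 / sqrt(3) = 0.84350874
uc = sqrt(u_A^2 + u_B^2) = sqrt(0.34718943^2 + 0.84350874^2) = 0.91216637
U = k * uc = 2 * 0.91216637
U = 1.8243

1.8243


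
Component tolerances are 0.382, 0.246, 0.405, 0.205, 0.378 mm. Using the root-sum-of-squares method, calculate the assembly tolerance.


RSS = sqrt(0.382^2 + 0.246^2 + 0.405^2 + 0.205^2 + 0.378^2)
= sqrt(0.555374)
= 0.7452

0.7452


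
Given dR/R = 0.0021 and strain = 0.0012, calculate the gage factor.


GF = (dR/R) / epsilon
= 0.0021 / 0.0012
= 1.7500

1.7500


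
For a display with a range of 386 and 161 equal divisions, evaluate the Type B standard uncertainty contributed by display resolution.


resolution = range / divisions
resolution = 386 / 161 = 2.3975155
u_res = resolution / (2*sqrt(3))
u_res = 2.3975155 / 3.4641016
u_res = 0.6921

0.6921


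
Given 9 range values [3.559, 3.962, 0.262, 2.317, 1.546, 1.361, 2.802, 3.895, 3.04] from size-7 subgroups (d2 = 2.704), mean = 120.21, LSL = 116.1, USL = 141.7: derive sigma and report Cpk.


R_bar = (3.559 + 3.962 + 0.262 + 2.317 + 1.546 + 1.361 + 2.802 + 3.895 + 3.04) / 9 = 2.5271111
sigma = R_bar / d2 = 2.5271111 / 2.704 = 0.93458251
Cp = (USL - LSL)/(6*sigma) = (141.7 - 116.1)/(6*0.93458251) = 4.5653
Cpu = (141.7 - 120.21)/(3*0.93458251) = 7.6647
Cpl = (120.21 - 116.1)/(3*0.93458251) = 1.4659
Cpk = min(Cpu, Cpl) = 1.4659

1.4659


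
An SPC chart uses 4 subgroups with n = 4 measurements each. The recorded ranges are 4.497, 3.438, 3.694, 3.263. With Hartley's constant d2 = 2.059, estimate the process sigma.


R_bar = (4.497 + 3.438 + 3.694 + 3.263) / 4
R_bar = 14.892 / 4 = 3.723
sigma_hat = R_bar / d2 = 3.723 / 2.059 = 1.8082

1.8082


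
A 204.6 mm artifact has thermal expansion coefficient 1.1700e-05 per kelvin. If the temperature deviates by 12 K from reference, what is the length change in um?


dL = L * alpha * dT
= 204.6 * 1.1700e-05 * 12
= 0.0287258 mm
dL_um = 0.0287258 * 1000 = 28.7258 um

28.7258


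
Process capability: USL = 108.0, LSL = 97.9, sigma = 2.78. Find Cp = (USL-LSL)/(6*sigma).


Cp = (USL - LSL) / (6 * sigma)
= (108.0 - 97.9) / (6 * 2.78)
= 10.1000 / 16.6800
= 0.6055

0.6055


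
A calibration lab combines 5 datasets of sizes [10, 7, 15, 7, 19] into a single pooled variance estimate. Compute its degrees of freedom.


nu = sum_i (n_i - 1)
nu = ((10 - 1) + (7 - 1) + (15 - 1) + (7 - 1) + (19 - 1))
nu = 9 + 6 + 14 + 6 + 18
nu = 53

53


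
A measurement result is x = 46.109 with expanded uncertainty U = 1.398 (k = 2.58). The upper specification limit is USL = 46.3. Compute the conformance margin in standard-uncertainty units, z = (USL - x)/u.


u = U / k = 1.398 / 2.58 = 0.54186047
margin = |USL - x| = |46.3 - 46.109| = 0.191
z = margin / u = 0.191 / 0.54186047
z = 0.3525

0.3525


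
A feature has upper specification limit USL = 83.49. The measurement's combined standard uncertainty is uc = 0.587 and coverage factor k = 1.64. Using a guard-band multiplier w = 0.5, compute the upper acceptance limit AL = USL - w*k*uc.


U = k * uc = 1.64 * 0.587 = 0.96268
guard band g = w * U = 0.5 * 0.96268 = 0.48134
AL = USL - g = 83.49 - 0.48134
AL = 83.0087

83.0087


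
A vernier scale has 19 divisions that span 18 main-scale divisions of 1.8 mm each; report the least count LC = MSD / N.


LC = MSD / n_div
= 1.8 / 19
= 0.0947

0.0947


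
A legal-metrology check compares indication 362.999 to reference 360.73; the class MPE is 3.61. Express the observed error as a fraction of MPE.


e = indication - reference = 362.999 - 360.73 = 2.2690
|e| = 2.2690
ratio = |e| / MPE = 2.2690 / 3.61
ratio = 0.6285

0.6285


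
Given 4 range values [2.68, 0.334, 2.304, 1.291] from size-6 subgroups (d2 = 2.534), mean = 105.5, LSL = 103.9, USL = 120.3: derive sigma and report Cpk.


R_bar = (2.68 + 0.334 + 2.304 + 1.291) / 4 = 1.65225
sigma = R_bar / d2 = 1.65225 / 2.534 = 0.65203236
Cp = (USL - LSL)/(6*sigma) = (120.3 - 103.9)/(6*0.65203236) = 4.1920
Cpu = (120.3 - 105.5)/(3*0.65203236) = 7.5661
Cpl = (105.5 - 103.9)/(3*0.65203236) = 0.8180
Cpk = min(Cpu, Cpl) = 0.8180

0.8180


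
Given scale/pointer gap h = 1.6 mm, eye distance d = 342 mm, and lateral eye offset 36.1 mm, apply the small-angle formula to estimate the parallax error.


error = h * offset / d
= 1.6 * 36.1 / 342
= 0.1689

0.1689


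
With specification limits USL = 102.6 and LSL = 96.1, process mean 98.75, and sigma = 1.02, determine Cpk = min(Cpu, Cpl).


Cpu = (USL - mean) / (3*sigma) = (102.6 - 98.75) / (3*1.02) = 1.2582
Cpl = (mean - LSL) / (3*sigma) = (98.75 - 96.1) / (3*1.02) = 0.8660
Cpk = min(Cpu, Cpl) = 0.8660

0.8660


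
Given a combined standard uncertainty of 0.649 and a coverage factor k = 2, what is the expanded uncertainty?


U = k * uc
U = 2 * 0.649
U = 1.2980

1.2980


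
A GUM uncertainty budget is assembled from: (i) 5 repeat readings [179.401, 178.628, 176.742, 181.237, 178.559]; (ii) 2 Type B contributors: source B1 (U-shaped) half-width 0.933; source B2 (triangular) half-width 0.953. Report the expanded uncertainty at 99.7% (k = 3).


mean = (179.401 + 178.628 + 176.742 + 181.237 + 178.559) / 5 = 178.9134
s = sqrt(sum((x - mean)^2)/(n-1)) = 1.6247231
u_A = s / sqrt(n) = 1.6247231 / sqrt(5) = 0.72659826
u_B1 = 0.933 / sqrt(2) = 0.65973063
u_B2 = 0.953 / sqrt(6) = 0.38906062
uc = sqrt(0.72659826^2 + 0.65973063^2 + 0.38906062^2) = 1.0557261
U = k * uc = 3 * 1.0557261
U = 3.1672

3.1672


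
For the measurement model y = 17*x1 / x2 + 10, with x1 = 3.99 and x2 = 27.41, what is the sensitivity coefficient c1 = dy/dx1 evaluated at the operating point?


y = 17*x1 / x2 + 10
dy/dx1 = 17/x2
Evaluate at x2 = 27.41: c1 = 17 / 27.41
c1 = 0.6202

0.6202


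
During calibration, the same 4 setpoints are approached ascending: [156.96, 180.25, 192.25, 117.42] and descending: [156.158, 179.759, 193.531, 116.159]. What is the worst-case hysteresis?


|156.96 - 156.158| = 0.8020
|180.25 - 179.759| = 0.4910
|192.25 - 193.531| = 1.2810
|117.42 - 116.159| = 1.2610
hysteresis = max(diffs) = 1.2810

1.2810


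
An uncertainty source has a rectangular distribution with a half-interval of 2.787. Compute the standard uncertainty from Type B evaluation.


u_B = half_width / sqrt(3)
u_B = 2.787 / 1.7320508
u_B = 1.6091

1.6091


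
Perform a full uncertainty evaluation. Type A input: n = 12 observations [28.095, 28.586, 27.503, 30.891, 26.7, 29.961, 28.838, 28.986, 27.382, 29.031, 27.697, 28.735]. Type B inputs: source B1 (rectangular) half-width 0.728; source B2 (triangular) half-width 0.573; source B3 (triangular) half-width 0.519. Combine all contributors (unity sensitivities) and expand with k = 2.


mean = (28.095 + 28.586 + 27.503 + 30.891 + 26.7 + 29.961 + 28.838 + 28.986 + 27.382 + 29.031 + 27.697 + 28.735) / 12 = 28.53375
s = sqrt(sum((x - mean)^2)/(n-1)) = 1.160937
u_A = s / sqrt(n) = 1.160937 / sqrt(12) = 0.33513364
u_B1 = 0.728 / sqrt(3) = 0.420311
u_B2 = 0.573 / sqrt(6) = 0.23392627
u_B3 = 0.519 / sqrt(6) = 0.21188086
uc = sqrt(0.33513364^2 + 0.420311^2 + 0.23392627^2 + 0.21188086^2) = 0.62337059
U = k * uc = 2 * 0.62337059
U = 1.2467

1.2467


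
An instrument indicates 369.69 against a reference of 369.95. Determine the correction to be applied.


Correction = standard - reading
= 369.95 - 369.69
= 0.2600

0.2600


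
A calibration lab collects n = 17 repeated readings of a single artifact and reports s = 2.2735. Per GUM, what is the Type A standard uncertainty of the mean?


u_A = s / sqrt(n)
u_A = 2.2735 / sqrt(17)
u_A = 2.2735 / 4.1231056
u_A = 0.5514

0.5514


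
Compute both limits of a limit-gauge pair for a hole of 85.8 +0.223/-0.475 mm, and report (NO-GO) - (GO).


GO = nominal - lower_tol (smallest hole = maximum material condition)
GO = 85.8 - 0.475 = 85.325
NO-GO = nominal + upper_tol (largest hole = least material condition)
NO-GO = 85.8 + 0.223 = 86.023
spread = NO-GO - GO = 86.023 - 85.325 = 0.6980

0.6980


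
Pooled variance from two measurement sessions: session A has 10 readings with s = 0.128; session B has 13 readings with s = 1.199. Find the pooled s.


s_p = sqrt(((n1-1)*s1^2 + (n2-1)*s2^2) / (n1+n2-2))
numerator = (10-1)*0.128^2 + (13-1)*1.199^2 = 0.147456 + 17.251212 = 17.398668
denominator = 10 + 13 - 2 = 21
s_p^2 = 17.398668 / 21 = 0.828508
s_p = sqrt(0.828508) = 0.9102

0.9102


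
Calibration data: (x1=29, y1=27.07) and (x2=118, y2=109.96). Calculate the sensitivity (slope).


slope = (y2 - y1) / (x2 - x1)
= (109.96 - 27.07) / (118 - 29)
= 82.8900 / 89
= 0.9313

0.9313


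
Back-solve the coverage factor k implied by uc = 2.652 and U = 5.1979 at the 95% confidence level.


k = U / uc
k = 5.1979 / 2.652
k = 1.96

1.96


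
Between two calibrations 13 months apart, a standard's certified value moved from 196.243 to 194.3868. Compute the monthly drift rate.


rate = (v2 - v1) / months
= (194.3868 - 196.243) / 13
= -1.8562 / 13
= -0.1428

-0.1428


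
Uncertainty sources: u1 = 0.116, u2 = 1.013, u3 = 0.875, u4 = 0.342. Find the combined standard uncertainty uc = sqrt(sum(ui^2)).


uc = sqrt(0.116^2 + 1.013^2 + 0.875^2 + 0.342^2)
uc = sqrt(1.922214)
uc = 1.3864

1.3864


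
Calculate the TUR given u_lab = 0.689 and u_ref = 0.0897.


TUR = u_lab / u_ref
= 0.689 / 0.0897
= 7.6812

7.6812


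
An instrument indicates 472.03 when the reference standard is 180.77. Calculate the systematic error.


Systematic error = measured - true
= 472.03 - 180.77
= 291.2600

291.2600


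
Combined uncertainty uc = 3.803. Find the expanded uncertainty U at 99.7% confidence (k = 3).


U = k * uc
U = 3 * 3.803
U = 11.4090

11.4090


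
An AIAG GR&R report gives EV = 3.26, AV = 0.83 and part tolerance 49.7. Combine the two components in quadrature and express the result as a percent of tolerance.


GRR = sqrt(EV^2 + AV^2) = sqrt(3.26^2 + 0.83^2) = 3.3640006
%GRR = GRR / tol * 100 = 3.3640006 / 49.7 * 100
%GRR = 6.7686

6.7686


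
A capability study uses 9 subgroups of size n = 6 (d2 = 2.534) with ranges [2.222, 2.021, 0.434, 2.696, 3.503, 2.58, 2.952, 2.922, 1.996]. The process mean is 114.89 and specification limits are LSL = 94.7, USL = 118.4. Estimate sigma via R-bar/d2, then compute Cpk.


R_bar = (2.222 + 2.021 + 0.434 + 2.696 + 3.503 + 2.58 + 2.952 + 2.922 + 1.996) / 9 = 2.3695556
sigma = R_bar / d2 = 2.3695556 / 2.534 = 0.93510481
Cp = (USL - LSL)/(6*sigma) = (118.4 - 94.7)/(6*0.93510481) = 4.2241
Cpu = (118.4 - 114.89)/(3*0.93510481) = 1.2512
Cpl = (114.89 - 94.7)/(3*0.93510481) = 7.1971
Cpk = min(Cpu, Cpl) = 1.2512

1.2512


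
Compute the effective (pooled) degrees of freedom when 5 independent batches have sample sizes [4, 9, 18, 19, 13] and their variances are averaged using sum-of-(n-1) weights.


nu = sum_i (n_i - 1)
nu = ((4 - 1) + (9 - 1) + (18 - 1) + (19 - 1) + (13 - 1))
nu = 3 + 8 + 17 + 18 + 12
nu = 58

58


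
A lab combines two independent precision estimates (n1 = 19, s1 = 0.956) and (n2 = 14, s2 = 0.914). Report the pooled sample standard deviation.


s_p = sqrt(((n1-1)*s1^2 + (n2-1)*s2^2) / (n1+n2-2))
numerator = (19-1)*0.956^2 + (14-1)*0.914^2 = 16.450848 + 10.860148 = 27.310996
denominator = 19 + 14 - 2 = 31
s_p^2 = 27.310996 / 31 = 0.88099987
s_p = sqrt(0.88099987) = 0.9386

0.9386


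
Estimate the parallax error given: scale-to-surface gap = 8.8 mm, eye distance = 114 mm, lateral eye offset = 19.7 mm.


error = h * offset / d
= 8.8 * 19.7 / 114
= 1.5207

1.5207


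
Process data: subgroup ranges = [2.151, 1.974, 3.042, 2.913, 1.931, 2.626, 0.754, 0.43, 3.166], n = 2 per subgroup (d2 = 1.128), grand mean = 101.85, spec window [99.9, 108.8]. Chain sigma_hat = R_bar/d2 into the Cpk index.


R_bar = (2.151 + 1.974 + 3.042 + 2.913 + 1.931 + 2.626 + 0.754 + 0.43 + 3.166) / 9 = 2.1096667
sigma = R_bar / d2 = 2.1096667 / 1.128 = 1.8702719
Cp = (USL - LSL)/(6*sigma) = (108.8 - 99.9)/(6*1.8702719) = 0.7931
Cpu = (108.8 - 101.85)/(3*1.8702719) = 1.2387
Cpl = (101.85 - 99.9)/(3*1.8702719) = 0.3475
Cpk = min(Cpu, Cpl) = 0.3475

0.3475


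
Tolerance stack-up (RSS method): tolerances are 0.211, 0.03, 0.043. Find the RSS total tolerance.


RSS = sqrt(0.211^2 + 0.03^2 + 0.043^2)
= sqrt(0.04727)
= 0.2174

0.2174


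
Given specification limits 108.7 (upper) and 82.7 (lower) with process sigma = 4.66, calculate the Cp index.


Cp = (USL - LSL) / (6 * sigma)
= (108.7 - 82.7) / (6 * 4.66)
= 26.0000 / 27.9600
= 0.9299

0.9299


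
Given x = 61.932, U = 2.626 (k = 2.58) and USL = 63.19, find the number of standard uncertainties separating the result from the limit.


u = U / k = 2.626 / 2.58 = 1.0178295
margin = |USL - x| = |63.19 - 61.932| = 1.258
z = margin / u = 1.258 / 1.0178295
z = 1.2360

1.2360


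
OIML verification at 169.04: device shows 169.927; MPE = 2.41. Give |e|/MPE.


e = indication - reference = 169.927 - 169.04 = 0.8870
|e| = 0.8870
ratio = |e| / MPE = 0.8870 / 2.41
ratio = 0.3680

0.3680


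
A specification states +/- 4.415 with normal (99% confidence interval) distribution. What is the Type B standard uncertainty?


u_B = half_width / 2.576
u_B = 4.415 / 2.576
u_B = 1.7139

1.7139


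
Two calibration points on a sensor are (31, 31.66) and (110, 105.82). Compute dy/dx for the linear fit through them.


slope = (y2 - y1) / (x2 - x1)
= (105.82 - 31.66) / (110 - 31)
= 74.1600 / 79
= 0.9387

0.9387


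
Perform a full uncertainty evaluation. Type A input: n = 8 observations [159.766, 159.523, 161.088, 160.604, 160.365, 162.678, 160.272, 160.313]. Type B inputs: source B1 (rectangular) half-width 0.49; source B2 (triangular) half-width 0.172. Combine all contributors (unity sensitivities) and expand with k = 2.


mean = (159.766 + 159.523 + 161.088 + 160.604 + 160.365 + 162.678 + 160.272 + 160.313) / 8 = 160.576125
s = sqrt(sum((x - mean)^2)/(n-1)) = 0.97485141
u_A = s / sqrt(n) = 0.97485141 / sqrt(8) = 0.34466202
u_B1 = 0.49 / sqrt(3) = 0.28290163
u_B2 = 0.172 / sqrt(6) = 0.070218706
uc = sqrt(0.34466202^2 + 0.28290163^2 + 0.070218706^2) = 0.4513933
U = k * uc = 2 * 0.4513933
U = 0.9028

0.9028


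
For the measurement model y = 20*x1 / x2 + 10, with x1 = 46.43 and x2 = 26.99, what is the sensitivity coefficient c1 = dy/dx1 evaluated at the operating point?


y = 20*x1 / x2 + 10
dy/dx1 = 20/x2
Evaluate at x2 = 26.99: c1 = 20 / 26.99
c1 = 0.7410

0.7410


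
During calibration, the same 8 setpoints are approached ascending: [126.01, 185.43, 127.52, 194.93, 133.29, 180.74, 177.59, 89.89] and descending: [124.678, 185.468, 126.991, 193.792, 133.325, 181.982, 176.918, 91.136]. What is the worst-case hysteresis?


|126.01 - 124.678| = 1.3320
|185.43 - 185.468| = 0.0380
|127.52 - 126.991| = 0.5290
|194.93 - 193.792| = 1.1380
|133.29 - 133.325| = 0.0350
|180.74 - 181.982| = 1.2420
|177.59 - 176.918| = 0.6720
|89.89 - 91.136| = 1.2460
hysteresis = max(diffs) = 1.3320

1.3320


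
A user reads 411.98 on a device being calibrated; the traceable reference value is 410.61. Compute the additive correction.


Correction = standard - reading
= 410.61 - 411.98
= -1.3700

-1.3700


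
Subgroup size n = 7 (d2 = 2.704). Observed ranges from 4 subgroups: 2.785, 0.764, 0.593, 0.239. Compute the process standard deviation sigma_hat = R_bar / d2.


R_bar = (2.785 + 0.764 + 0.593 + 0.239) / 4
R_bar = 4.381 / 4 = 1.09525
sigma_hat = R_bar / d2 = 1.09525 / 2.704 = 0.4050

0.4050


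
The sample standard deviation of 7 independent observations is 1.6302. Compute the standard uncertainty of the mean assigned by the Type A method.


u_A = s / sqrt(n)
u_A = 1.6302 / sqrt(7)
u_A = 1.6302 / 2.6457513
u_A = 0.6162

0.6162


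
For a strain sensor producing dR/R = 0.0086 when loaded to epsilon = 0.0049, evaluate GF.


GF = (dR/R) / epsilon
= 0.0086 / 0.0049
= 1.7551

1.7551


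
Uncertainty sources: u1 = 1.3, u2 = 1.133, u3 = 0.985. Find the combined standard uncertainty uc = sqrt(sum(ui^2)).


uc = sqrt(1.3^2 + 1.133^2 + 0.985^2)
uc = sqrt(3.943914)
uc = 1.9859

1.9859
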